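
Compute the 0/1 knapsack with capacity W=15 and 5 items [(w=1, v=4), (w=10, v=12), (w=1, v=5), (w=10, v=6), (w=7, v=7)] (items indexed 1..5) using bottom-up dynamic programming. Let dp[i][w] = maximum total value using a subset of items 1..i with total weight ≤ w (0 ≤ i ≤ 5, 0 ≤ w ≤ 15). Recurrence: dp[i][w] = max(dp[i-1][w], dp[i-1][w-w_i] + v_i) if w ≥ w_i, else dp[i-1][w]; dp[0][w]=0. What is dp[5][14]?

i\w   0   1   2   3   4   5   6   7   8   9  10  11  12  13  14  15
  0   0   0   0   0   0   0   0   0   0   0   0   0   0   0   0   0
  1   0   4   4   4   4   4   4   4   4   4   4   4   4   4   4   4
  2   0   4   4   4   4   4   4   4   4   4  12  16  16  16  16  16
  3   0   5   9   9   9   9   9   9   9   9  12  17  21  21  21  21
  4   0   5   9   9   9   9   9   9   9   9  12  17  21  21  21  21
  5   0   5   9   9   9   9   9   9  12  16  16  17  21  21  21  21

21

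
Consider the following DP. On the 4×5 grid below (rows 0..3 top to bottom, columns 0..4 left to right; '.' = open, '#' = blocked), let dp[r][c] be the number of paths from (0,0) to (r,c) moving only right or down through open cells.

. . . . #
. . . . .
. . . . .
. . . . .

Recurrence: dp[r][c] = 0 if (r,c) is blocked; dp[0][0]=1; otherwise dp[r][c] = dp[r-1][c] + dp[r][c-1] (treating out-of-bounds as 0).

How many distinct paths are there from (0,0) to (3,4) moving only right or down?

34

r\c   0   1   2   3   4
  0   1   1   1   1   0
  1   1   2   3   4   4
  2   1   3   6  10  14
  3   1   4  10  20  34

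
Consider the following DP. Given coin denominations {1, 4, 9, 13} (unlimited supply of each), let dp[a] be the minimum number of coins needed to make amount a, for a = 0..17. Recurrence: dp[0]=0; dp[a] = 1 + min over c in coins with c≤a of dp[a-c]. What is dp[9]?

1

 a  0  1  2  3  4  5  6  7  8  9 10 11 12 13 14 15 16 17
dp  0  1  2  3  1  2  3  4  2  1  2  3  3  1  2  3  4  2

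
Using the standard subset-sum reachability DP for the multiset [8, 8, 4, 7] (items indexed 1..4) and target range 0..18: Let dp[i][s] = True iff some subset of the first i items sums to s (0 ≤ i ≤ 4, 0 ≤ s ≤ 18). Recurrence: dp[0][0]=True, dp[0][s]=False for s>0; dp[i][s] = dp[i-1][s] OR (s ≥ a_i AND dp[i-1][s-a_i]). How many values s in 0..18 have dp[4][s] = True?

i\s   0   1   2   3   4   5   6   7   8   9  10  11  12  13  14  15  16  17  18
  0   T   F   F   F   F   F   F   F   F   F   F   F   F   F   F   F   F   F   F
  1   T   F   F   F   F   F   F   F   T   F   F   F   F   F   F   F   F   F   F
  2   T   F   F   F   F   F   F   F   T   F   F   F   F   F   F   F   T   F   F
  3   T   F   F   F   T   F   F   F   T   F   F   F   T   F   F   F   T   F   F
  4   T   F   F   F   T   F   F   T   T   F   F   T   T   F   F   T   T   F   F

8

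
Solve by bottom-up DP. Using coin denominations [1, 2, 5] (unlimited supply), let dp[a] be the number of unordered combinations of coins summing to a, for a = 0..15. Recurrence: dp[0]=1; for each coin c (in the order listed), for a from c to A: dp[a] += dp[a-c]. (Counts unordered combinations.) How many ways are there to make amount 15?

after  coin     0     1     2     3     4     5     6     7     8     9    10    11    12    13    14    15
          1     1     1     1     1     1     1     1     1     1     1     1     1     1     1     1     1
          2     1     1     2     2     3     3     4     4     5     5     6     6     7     7     8     8
          5     1     1     2     2     3     4     5     6     7     8    10    11    13    14    16    18

18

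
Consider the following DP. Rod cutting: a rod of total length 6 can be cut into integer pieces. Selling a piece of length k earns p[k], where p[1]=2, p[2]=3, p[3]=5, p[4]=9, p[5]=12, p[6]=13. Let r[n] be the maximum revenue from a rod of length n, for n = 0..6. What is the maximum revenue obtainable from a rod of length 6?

   n    0    1    2    3    4    5    6
r[n]    0    2    4    6    9   12   14

14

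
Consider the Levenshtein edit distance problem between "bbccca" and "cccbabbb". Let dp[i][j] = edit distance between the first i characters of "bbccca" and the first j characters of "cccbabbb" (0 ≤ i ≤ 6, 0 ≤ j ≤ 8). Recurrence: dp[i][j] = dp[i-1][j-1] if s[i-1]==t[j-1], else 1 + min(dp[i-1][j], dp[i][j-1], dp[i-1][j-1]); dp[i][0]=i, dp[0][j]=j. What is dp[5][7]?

6

   ''  c  c  c  b  a  b  b  b
''  0  1  2  3  4  5  6  7  8
 b  1  1  2  3  3  4  5  6  7
 b  2  2  2  3  3  4  4  5  6
 c  3  2  2  2  3  4  5  5  6
 c  4  3  2  2  3  4  5  6  6
 c  5  4  3  2  3  4  5  6  7
 a  6  5  4  3  3  3  4  5  6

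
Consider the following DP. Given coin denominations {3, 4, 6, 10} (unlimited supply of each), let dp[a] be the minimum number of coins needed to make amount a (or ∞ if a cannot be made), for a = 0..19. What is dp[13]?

 a  0  1  2  3  4  5  6  7  8  9 10 11 12 13 14 15 16 17 18 19
dp  0  -  -  1  1  -  1  2  2  2  1  3  2  2  2  3  2  3  3  3
(- denotes ∞ / unreachable)

2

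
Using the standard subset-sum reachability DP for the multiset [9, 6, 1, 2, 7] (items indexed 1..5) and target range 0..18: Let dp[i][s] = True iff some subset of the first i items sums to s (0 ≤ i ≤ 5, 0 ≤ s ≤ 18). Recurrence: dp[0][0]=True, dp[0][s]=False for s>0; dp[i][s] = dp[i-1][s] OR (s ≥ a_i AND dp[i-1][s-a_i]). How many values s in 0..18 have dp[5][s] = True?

i\s   0   1   2   3   4   5   6   7   8   9  10  11  12  13  14  15  16  17  18
  0   T   F   F   F   F   F   F   F   F   F   F   F   F   F   F   F   F   F   F
  1   T   F   F   F   F   F   F   F   F   T   F   F   F   F   F   F   F   F   F
  2   T   F   F   F   F   F   T   F   F   T   F   F   F   F   F   T   F   F   F
  3   T   T   F   F   F   F   T   T   F   T   T   F   F   F   F   T   T   F   F
  4   T   T   T   T   F   F   T   T   T   T   T   T   T   F   F   T   T   T   T
  5   T   T   T   T   F   F   T   T   T   T   T   T   T   T   T   T   T   T   T

17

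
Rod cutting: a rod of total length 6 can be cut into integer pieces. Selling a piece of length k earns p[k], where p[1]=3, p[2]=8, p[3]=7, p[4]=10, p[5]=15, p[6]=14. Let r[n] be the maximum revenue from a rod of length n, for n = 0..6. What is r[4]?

16

   n    0    1    2    3    4    5    6
r[n]    0    3    8   11   16   19   24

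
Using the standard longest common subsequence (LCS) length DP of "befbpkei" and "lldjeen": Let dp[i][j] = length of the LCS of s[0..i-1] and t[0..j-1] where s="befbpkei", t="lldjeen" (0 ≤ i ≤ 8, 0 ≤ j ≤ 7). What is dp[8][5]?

1

   ''  l  l  d  j  e  e  n
''  0  0  0  0  0  0  0  0
 b  0  0  0  0  0  0  0  0
 e  0  0  0  0  0  1  1  1
 f  0  0  0  0  0  1  1  1
 b  0  0  0  0  0  1  1  1
 p  0  0  0  0  0  1  1  1
 k  0  0  0  0  0  1  1  1
 e  0  0  0  0  0  1  2  2
 i  0  0  0  0  0  1  2  2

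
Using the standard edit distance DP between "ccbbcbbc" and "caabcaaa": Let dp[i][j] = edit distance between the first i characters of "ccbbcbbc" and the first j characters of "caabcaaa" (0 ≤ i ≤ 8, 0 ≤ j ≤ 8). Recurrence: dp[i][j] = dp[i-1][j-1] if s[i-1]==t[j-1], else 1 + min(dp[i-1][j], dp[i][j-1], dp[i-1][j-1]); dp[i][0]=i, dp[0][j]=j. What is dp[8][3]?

   ''  c  a  a  b  c  a  a  a
''  0  1  2  3  4  5  6  7  8
 c  1  0  1  2  3  4  5  6  7
 c  2  1  1  2  3  3  4  5  6
 b  3  2  2  2  2  3  4  5  6
 b  4  3  3  3  2  3  4  5  6
 c  5  4  4  4  3  2  3  4  5
 b  6  5  5  5  4  3  3  4  5
 b  7  6  6  6  5  4  4  4  5
 c  8  7  7  7  6  5  5  5  5

7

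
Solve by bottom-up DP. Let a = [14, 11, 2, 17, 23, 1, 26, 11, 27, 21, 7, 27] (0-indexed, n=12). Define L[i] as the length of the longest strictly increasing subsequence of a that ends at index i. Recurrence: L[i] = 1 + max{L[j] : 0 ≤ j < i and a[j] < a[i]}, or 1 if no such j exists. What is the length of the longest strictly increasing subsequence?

5

   i    0    1    2    3    4    5    6    7    8    9   10   11
a[i]   14   11    2   17   23    1   26   11   27   21    7   27
L[i]    1    1    1    2    3    1    4    2    5    3    2    5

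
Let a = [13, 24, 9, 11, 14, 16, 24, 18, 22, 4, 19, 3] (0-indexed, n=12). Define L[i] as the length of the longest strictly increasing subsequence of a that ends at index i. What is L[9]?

   i    0    1    2    3    4    5    6    7    8    9   10   11
a[i]   13   24    9   11   14   16   24   18   22    4   19    3
L[i]    1    2    1    2    3    4    5    5    6    1    6    1

1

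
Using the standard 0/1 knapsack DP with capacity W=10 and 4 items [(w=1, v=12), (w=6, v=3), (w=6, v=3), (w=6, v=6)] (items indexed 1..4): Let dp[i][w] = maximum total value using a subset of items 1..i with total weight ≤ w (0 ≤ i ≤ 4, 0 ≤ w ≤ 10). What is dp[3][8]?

15

i\w   0   1   2   3   4   5   6   7   8   9  10
  0   0   0   0   0   0   0   0   0   0   0   0
  1   0  12  12  12  12  12  12  12  12  12  12
  2   0  12  12  12  12  12  12  15  15  15  15
  3   0  12  12  12  12  12  12  15  15  15  15
  4   0  12  12  12  12  12  12  18  18  18  18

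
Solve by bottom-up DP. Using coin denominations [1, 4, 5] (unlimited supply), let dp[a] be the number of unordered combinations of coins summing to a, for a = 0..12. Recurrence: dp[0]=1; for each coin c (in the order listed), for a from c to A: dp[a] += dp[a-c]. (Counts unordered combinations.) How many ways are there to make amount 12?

after  coin     0     1     2     3     4     5     6     7     8     9    10    11    12
          1     1     1     1     1     1     1     1     1     1     1     1     1     1
          4     1     1     1     1     2     2     2     2     3     3     3     3     4
          5     1     1     1     1     2     3     3     3     4     5     6     6     7

7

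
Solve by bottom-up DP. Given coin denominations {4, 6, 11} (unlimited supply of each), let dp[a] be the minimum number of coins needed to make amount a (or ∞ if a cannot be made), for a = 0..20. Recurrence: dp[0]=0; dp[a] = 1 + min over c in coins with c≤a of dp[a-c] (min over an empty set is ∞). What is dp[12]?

2

 a  0  1  2  3  4  5  6  7  8  9 10 11 12 13 14 15 16 17 18 19 20
dp  0  -  -  -  1  -  1  -  2  -  2  1  2  -  3  2  3  2  3  3  4
(- denotes ∞ / unreachable)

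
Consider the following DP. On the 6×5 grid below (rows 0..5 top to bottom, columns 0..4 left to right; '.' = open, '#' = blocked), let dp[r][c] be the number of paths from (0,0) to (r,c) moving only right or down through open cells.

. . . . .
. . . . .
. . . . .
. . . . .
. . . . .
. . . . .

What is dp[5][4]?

126

r\c   0   1   2   3   4
  0   1   1   1   1   1
  1   1   2   3   4   5
  2   1   3   6  10  15
  3   1   4  10  20  35
  4   1   5  15  35  70
  5   1   6  21  56 126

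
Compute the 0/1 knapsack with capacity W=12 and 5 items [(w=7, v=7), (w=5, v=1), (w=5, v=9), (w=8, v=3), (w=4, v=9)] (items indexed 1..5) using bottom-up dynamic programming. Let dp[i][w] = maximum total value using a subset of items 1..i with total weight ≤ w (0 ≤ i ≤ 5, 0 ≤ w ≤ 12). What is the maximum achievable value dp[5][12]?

18

i\w   0   1   2   3   4   5   6   7   8   9  10  11  12
  0   0   0   0   0   0   0   0   0   0   0   0   0   0
  1   0   0   0   0   0   0   0   7   7   7   7   7   7
  2   0   0   0   0   0   1   1   7   7   7   7   7   8
  3   0   0   0   0   0   9   9   9   9   9  10  10  16
  4   0   0   0   0   0   9   9   9   9   9  10  10  16
  5   0   0   0   0   9   9   9   9   9  18  18  18  18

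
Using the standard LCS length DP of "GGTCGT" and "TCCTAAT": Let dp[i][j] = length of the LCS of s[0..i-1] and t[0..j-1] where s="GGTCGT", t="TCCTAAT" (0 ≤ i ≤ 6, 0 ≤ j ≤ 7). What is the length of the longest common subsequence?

   ''  T  C  C  T  A  A  T
''  0  0  0  0  0  0  0  0
 G  0  0  0  0  0  0  0  0
 G  0  0  0  0  0  0  0  0
 T  0  1  1  1  1  1  1  1
 C  0  1  2  2  2  2  2  2
 G  0  1  2  2  2  2  2  2
 T  0  1  2  2  3  3  3  3

3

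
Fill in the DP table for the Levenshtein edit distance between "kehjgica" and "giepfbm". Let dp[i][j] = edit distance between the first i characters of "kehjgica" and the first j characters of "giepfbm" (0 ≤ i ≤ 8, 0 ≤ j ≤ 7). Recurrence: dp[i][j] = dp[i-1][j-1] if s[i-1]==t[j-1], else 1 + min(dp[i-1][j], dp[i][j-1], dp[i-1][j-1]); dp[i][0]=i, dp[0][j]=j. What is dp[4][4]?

   ''  g  i  e  p  f  b  m
''  0  1  2  3  4  5  6  7
 k  1  1  2  3  4  5  6  7
 e  2  2  2  2  3  4  5  6
 h  3  3  3  3  3  4  5  6
 j  4  4  4  4  4  4  5  6
 g  5  4  5  5  5  5  5  6
 i  6  5  4  5  6  6  6  6
 c  7  6  5  5  6  7  7  7
 a  8  7  6  6  6  7  8  8

4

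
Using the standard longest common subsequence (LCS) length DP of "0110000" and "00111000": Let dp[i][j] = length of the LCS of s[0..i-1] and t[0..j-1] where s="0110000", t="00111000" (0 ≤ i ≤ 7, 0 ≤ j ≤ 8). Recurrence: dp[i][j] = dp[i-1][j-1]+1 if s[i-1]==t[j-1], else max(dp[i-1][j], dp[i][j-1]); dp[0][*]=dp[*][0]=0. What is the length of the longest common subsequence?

6

   ''  0  0  1  1  1  0  0  0
''  0  0  0  0  0  0  0  0  0
 0  0  1  1  1  1  1  1  1  1
 1  0  1  1  2  2  2  2  2  2
 1  0  1  1  2  3  3  3  3  3
 0  0  1  2  2  3  3  4  4  4
 0  0  1  2  2  3  3  4  5  5
 0  0  1  2  2  3  3  4  5  6
 0  0  1  2  2  3  3  4  5  6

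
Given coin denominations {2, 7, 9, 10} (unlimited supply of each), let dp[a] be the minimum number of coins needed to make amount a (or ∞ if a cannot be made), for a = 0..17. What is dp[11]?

 a  0  1  2  3  4  5  6  7  8  9 10 11 12 13 14 15 16 17
dp  0  -  1  -  2  -  3  1  4  1  1  2  2  3  2  4  2  2
(- denotes ∞ / unreachable)

2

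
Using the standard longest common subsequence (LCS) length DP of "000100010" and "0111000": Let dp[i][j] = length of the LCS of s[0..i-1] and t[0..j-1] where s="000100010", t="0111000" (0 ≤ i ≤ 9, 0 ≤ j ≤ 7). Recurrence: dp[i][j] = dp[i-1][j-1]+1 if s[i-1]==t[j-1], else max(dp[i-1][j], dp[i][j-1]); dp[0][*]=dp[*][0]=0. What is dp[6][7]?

4

   ''  0  1  1  1  0  0  0
''  0  0  0  0  0  0  0  0
 0  0  1  1  1  1  1  1  1
 0  0  1  1  1  1  2  2  2
 0  0  1  1  1  1  2  3  3
 1  0  1  2  2  2  2  3  3
 0  0  1  2  2  2  3  3  4
 0  0  1  2  2  2  3  4  4
 0  0  1  2  2  2  3  4  5
 1  0  1  2  3  3  3  4  5
 0  0  1  2  3  3  4  4  5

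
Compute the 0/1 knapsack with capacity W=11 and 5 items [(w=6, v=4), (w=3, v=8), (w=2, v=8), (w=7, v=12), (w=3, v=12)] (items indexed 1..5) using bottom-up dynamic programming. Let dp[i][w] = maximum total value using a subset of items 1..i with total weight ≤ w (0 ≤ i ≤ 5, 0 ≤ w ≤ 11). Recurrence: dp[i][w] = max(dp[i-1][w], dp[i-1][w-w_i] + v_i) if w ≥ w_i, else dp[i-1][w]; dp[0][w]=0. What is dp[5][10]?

i\w   0   1   2   3   4   5   6   7   8   9  10  11
  0   0   0   0   0   0   0   0   0   0   0   0   0
  1   0   0   0   0   0   0   4   4   4   4   4   4
  2   0   0   0   8   8   8   8   8   8  12  12  12
  3   0   0   8   8   8  16  16  16  16  16  16  20
  4   0   0   8   8   8  16  16  16  16  20  20  20
  5   0   0   8  12  12  20  20  20  28  28  28  28

28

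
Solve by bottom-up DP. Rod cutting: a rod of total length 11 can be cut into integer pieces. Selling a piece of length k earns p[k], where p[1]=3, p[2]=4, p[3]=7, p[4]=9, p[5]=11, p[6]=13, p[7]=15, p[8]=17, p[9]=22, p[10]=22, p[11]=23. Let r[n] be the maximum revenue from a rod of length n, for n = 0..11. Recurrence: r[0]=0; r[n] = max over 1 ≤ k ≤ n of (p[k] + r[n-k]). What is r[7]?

   n    0    1    2    3    4    5    6    7    8    9   10   11
r[n]    0    3    6    9   12   15   18   21   24   27   30   33

21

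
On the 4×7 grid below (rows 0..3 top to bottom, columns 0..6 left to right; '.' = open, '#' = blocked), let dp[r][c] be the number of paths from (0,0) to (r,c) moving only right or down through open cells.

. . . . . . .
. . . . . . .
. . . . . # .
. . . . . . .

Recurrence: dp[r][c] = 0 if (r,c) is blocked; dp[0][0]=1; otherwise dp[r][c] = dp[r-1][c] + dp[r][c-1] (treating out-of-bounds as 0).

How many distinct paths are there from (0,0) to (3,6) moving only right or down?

42

r\c   0   1   2   3   4   5   6
  0   1   1   1   1   1   1   1
  1   1   2   3   4   5   6   7
  2   1   3   6  10  15   0   7
  3   1   4  10  20  35  35  42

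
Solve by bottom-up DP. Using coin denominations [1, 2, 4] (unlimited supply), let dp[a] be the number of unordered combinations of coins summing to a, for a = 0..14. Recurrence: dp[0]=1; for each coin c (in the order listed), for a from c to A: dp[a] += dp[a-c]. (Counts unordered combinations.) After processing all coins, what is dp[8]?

9

after  coin     0     1     2     3     4     5     6     7     8     9    10    11    12    13    14
          1     1     1     1     1     1     1     1     1     1     1     1     1     1     1     1
          2     1     1     2     2     3     3     4     4     5     5     6     6     7     7     8
          4     1     1     2     2     4     4     6     6     9     9    12    12    16    16    20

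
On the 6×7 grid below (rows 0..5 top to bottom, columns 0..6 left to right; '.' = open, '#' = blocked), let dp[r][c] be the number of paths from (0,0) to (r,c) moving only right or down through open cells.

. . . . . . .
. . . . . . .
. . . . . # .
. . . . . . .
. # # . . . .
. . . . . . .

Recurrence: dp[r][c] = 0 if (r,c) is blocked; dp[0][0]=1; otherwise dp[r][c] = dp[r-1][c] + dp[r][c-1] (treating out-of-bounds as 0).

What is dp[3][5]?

r\c   0   1   2   3   4   5   6
  0   1   1   1   1   1   1   1
  1   1   2   3   4   5   6   7
  2   1   3   6  10  15   0   7
  3   1   4  10  20  35  35  42
  4   1   0   0  20  55  90 132
  5   1   1   1  21  76 166 298

35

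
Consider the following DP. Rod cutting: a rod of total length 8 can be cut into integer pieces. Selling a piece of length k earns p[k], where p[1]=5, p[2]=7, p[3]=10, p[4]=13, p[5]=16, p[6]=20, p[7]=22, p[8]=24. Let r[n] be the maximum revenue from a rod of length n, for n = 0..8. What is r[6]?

   n    0    1    2    3    4    5    6    7    8
r[n]    0    5   10   15   20   25   30   35   40

30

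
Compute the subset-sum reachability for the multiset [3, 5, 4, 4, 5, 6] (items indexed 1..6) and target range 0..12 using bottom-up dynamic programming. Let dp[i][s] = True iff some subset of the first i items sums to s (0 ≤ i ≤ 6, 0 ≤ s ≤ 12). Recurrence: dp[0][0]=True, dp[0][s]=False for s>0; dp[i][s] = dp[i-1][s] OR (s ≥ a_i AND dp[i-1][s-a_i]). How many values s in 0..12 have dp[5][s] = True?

10

i\s   0   1   2   3   4   5   6   7   8   9  10  11  12
  0   T   F   F   F   F   F   F   F   F   F   F   F   F
  1   T   F   F   T   F   F   F   F   F   F   F   F   F
  2   T   F   F   T   F   T   F   F   T   F   F   F   F
  3   T   F   F   T   T   T   F   T   T   T   F   F   T
  4   T   F   F   T   T   T   F   T   T   T   F   T   T
  5   T   F   F   T   T   T   F   T   T   T   T   T   T
  6   T   F   F   T   T   T   T   T   T   T   T   T   T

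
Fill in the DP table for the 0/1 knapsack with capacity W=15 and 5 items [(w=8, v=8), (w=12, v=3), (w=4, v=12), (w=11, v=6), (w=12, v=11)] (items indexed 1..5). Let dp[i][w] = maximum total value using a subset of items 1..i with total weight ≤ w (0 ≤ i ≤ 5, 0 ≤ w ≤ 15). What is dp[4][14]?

20

i\w   0   1   2   3   4   5   6   7   8   9  10  11  12  13  14  15
  0   0   0   0   0   0   0   0   0   0   0   0   0   0   0   0   0
  1   0   0   0   0   0   0   0   0   8   8   8   8   8   8   8   8
  2   0   0   0   0   0   0   0   0   8   8   8   8   8   8   8   8
  3   0   0   0   0  12  12  12  12  12  12  12  12  20  20  20  20
  4   0   0   0   0  12  12  12  12  12  12  12  12  20  20  20  20
  5   0   0   0   0  12  12  12  12  12  12  12  12  20  20  20  20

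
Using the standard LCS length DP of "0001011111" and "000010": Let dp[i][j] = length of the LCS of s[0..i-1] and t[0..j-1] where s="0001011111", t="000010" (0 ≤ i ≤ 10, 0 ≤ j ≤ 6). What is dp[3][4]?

3

   ''  0  0  0  0  1  0
''  0  0  0  0  0  0  0
 0  0  1  1  1  1  1  1
 0  0  1  2  2  2  2  2
 0  0  1  2  3  3  3  3
 1  0  1  2  3  3  4  4
 0  0  1  2  3  4  4  5
 1  0  1  2  3  4  5  5
 1  0  1  2  3  4  5  5
 1  0  1  2  3  4  5  5
 1  0  1  2  3  4  5  5
 1  0  1  2  3  4  5  5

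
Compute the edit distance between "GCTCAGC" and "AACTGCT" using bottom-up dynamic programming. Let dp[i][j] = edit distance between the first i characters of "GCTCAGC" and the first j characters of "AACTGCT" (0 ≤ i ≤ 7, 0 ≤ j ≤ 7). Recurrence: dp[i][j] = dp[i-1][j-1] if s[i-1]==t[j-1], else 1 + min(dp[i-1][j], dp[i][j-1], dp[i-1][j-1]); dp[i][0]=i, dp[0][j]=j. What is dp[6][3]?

   ''  A  A  C  T  G  C  T
''  0  1  2  3  4  5  6  7
 G  1  1  2  3  4  4  5  6
 C  2  2  2  2  3  4  4  5
 T  3  3  3  3  2  3  4  4
 C  4  4  4  3  3  3  3  4
 A  5  4  4  4  4  4  4  4
 G  6  5  5  5  5  4  5  5
 C  7  6  6  5  6  5  4  5

5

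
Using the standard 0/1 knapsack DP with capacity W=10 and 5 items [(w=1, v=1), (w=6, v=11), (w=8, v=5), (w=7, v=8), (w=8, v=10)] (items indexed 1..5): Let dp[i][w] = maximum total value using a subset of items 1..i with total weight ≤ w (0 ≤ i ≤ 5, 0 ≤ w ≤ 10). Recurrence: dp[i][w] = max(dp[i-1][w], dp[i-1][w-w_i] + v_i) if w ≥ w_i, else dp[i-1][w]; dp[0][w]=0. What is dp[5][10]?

12

i\w   0   1   2   3   4   5   6   7   8   9  10
  0   0   0   0   0   0   0   0   0   0   0   0
  1   0   1   1   1   1   1   1   1   1   1   1
  2   0   1   1   1   1   1  11  12  12  12  12
  3   0   1   1   1   1   1  11  12  12  12  12
  4   0   1   1   1   1   1  11  12  12  12  12
  5   0   1   1   1   1   1  11  12  12  12  12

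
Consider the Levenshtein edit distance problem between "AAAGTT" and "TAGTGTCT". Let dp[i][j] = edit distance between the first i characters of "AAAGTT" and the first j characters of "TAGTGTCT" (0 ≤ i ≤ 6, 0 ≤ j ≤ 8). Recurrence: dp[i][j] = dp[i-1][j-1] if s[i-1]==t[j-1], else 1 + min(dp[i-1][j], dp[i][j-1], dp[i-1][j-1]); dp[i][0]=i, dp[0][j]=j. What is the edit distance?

4

   ''  T  A  G  T  G  T  C  T
''  0  1  2  3  4  5  6  7  8
 A  1  1  1  2  3  4  5  6  7
 A  2  2  1  2  3  4  5  6  7
 A  3  3  2  2  3  4  5  6  7
 G  4  4  3  2  3  3  4  5  6
 T  5  4  4  3  2  3  3  4  5
 T  6  5  5  4  3  3  3  4  4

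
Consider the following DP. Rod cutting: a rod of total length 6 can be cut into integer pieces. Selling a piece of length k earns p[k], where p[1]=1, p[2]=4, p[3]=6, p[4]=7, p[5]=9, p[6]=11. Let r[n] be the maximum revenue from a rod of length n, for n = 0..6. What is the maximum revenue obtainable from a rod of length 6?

12

   n    0    1    2    3    4    5    6
r[n]    0    1    4    6    8   10   12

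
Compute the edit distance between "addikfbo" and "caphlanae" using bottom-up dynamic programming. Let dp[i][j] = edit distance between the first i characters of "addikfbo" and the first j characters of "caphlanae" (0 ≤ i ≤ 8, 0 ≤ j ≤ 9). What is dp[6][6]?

   ''  c  a  p  h  l  a  n  a  e
''  0  1  2  3  4  5  6  7  8  9
 a  1  1  1  2  3  4  5  6  7  8
 d  2  2  2  2  3  4  5  6  7  8
 d  3  3  3  3  3  4  5  6  7  8
 i  4  4  4  4  4  4  5  6  7  8
 k  5  5  5  5  5  5  5  6  7  8
 f  6  6  6  6  6  6  6  6  7  8
 b  7  7  7  7  7  7  7  7  7  8
 o  8  8  8  8  8  8  8  8  8  8

6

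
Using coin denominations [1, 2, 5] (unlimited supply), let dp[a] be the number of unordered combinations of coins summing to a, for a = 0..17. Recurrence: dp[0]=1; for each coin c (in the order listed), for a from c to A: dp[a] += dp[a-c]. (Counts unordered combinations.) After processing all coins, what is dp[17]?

after  coin     0     1     2     3     4     5     6     7     8     9    10    11    12    13    14    15    16    17
          1     1     1     1     1     1     1     1     1     1     1     1     1     1     1     1     1     1     1
          2     1     1     2     2     3     3     4     4     5     5     6     6     7     7     8     8     9     9
          5     1     1     2     2     3     4     5     6     7     8    10    11    13    14    16    18    20    22

22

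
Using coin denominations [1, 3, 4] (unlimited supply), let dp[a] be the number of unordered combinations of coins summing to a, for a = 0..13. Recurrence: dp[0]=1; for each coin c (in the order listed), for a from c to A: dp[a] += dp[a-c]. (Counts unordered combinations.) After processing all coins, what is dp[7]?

after  coin     0     1     2     3     4     5     6     7     8     9    10    11    12    13
          1     1     1     1     1     1     1     1     1     1     1     1     1     1     1
          3     1     1     1     2     2     2     3     3     3     4     4     4     5     5
          4     1     1     1     2     3     3     4     5     6     7     8     9    11    12

5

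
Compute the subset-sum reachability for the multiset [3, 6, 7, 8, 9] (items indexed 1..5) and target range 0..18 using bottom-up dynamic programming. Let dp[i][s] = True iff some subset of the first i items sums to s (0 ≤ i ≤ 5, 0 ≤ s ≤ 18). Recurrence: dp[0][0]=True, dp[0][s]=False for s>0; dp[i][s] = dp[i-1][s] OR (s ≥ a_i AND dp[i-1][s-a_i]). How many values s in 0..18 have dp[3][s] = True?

i\s   0   1   2   3   4   5   6   7   8   9  10  11  12  13  14  15  16  17  18
  0   T   F   F   F   F   F   F   F   F   F   F   F   F   F   F   F   F   F   F
  1   T   F   F   T   F   F   F   F   F   F   F   F   F   F   F   F   F   F   F
  2   T   F   F   T   F   F   T   F   F   T   F   F   F   F   F   F   F   F   F
  3   T   F   F   T   F   F   T   T   F   T   T   F   F   T   F   F   T   F   F
  4   T   F   F   T   F   F   T   T   T   T   T   T   F   T   T   T   T   T   T
  5   T   F   F   T   F   F   T   T   T   T   T   T   T   T   T   T   T   T   T

8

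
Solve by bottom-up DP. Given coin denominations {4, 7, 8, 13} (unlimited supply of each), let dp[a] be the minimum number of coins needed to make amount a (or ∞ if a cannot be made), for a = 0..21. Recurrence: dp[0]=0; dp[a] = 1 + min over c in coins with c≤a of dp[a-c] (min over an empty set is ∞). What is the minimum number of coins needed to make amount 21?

2

 a  0  1  2  3  4  5  6  7  8  9 10 11 12 13 14 15 16 17 18 19 20 21
dp  0  -  -  -  1  -  -  1  1  -  -  2  2  1  2  2  2  2  3  3  2  2
(- denotes ∞ / unreachable)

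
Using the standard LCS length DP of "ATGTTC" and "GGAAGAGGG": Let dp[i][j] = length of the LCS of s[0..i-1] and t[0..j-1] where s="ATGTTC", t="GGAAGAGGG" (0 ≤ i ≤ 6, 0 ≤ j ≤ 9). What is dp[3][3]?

   ''  G  G  A  A  G  A  G  G  G
''  0  0  0  0  0  0  0  0  0  0
 A  0  0  0  1  1  1  1  1  1  1
 T  0  0  0  1  1  1  1  1  1  1
 G  0  1  1  1  1  2  2  2  2  2
 T  0  1  1  1  1  2  2  2  2  2
 T  0  1  1  1  1  2  2  2  2  2
 C  0  1  1  1  1  2  2  2  2  2

1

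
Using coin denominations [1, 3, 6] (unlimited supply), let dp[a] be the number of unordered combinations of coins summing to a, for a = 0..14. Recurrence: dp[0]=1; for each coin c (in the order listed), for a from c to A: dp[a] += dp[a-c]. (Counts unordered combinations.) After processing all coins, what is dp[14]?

9

after  coin     0     1     2     3     4     5     6     7     8     9    10    11    12    13    14
          1     1     1     1     1     1     1     1     1     1     1     1     1     1     1     1
          3     1     1     1     2     2     2     3     3     3     4     4     4     5     5     5
          6     1     1     1     2     2     2     4     4     4     6     6     6     9     9     9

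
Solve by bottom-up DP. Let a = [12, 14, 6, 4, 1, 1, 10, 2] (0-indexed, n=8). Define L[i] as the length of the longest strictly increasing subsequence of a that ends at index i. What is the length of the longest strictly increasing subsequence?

   i    0    1    2    3    4    5    6    7
a[i]   12   14    6    4    1    1   10    2
L[i]    1    2    1    1    1    1    2    2

2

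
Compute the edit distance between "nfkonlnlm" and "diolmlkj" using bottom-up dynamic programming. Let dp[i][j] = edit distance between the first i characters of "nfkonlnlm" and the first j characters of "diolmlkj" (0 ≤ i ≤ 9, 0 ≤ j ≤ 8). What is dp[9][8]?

7

   ''  d  i  o  l  m  l  k  j
''  0  1  2  3  4  5  6  7  8
 n  1  1  2  3  4  5  6  7  8
 f  2  2  2  3  4  5  6  7  8
 k  3  3  3  3  4  5  6  6  7
 o  4  4  4  3  4  5  6  7  7
 n  5  5  5  4  4  5  6  7  8
 l  6  6  6  5  4  5  5  6  7
 n  7  7  7  6  5  5  6  6  7
 l  8  8  8  7  6  6  5  6  7
 m  9  9  9  8  7  6  6  6  7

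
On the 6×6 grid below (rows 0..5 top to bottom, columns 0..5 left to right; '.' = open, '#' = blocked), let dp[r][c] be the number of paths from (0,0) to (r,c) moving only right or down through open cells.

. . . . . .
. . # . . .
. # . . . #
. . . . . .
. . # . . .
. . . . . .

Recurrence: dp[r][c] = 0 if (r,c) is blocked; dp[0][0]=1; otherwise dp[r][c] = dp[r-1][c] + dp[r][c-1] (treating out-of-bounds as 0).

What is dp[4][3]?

2

r\c   0   1   2   3   4   5
  0   1   1   1   1   1   1
  1   1   2   0   1   2   3
  2   1   0   0   1   3   0
  3   1   1   1   2   5   5
  4   1   2   0   2   7  12
  5   1   3   3   5  12  24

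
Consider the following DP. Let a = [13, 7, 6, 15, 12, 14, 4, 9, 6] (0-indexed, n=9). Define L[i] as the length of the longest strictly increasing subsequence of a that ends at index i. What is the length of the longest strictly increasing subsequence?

   i    0    1    2    3    4    5    6    7    8
a[i]   13    7    6   15   12   14    4    9    6
L[i]    1    1    1    2    2    3    1    2    2

3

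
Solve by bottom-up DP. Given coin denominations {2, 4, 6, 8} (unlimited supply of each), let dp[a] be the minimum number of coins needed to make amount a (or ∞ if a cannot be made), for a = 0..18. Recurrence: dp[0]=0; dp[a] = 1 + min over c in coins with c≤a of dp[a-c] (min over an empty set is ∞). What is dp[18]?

3

 a  0  1  2  3  4  5  6  7  8  9 10 11 12 13 14 15 16 17 18
dp  0  -  1  -  1  -  1  -  1  -  2  -  2  -  2  -  2  -  3
(- denotes ∞ / unreachable)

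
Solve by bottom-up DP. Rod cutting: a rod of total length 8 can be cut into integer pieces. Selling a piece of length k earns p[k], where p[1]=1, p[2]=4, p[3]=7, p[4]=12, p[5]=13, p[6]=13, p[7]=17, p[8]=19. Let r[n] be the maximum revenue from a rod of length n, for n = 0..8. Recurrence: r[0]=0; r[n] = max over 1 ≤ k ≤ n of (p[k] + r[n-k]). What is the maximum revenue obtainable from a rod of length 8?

24

   n    0    1    2    3    4    5    6    7    8
r[n]    0    1    4    7   12   13   16   19   24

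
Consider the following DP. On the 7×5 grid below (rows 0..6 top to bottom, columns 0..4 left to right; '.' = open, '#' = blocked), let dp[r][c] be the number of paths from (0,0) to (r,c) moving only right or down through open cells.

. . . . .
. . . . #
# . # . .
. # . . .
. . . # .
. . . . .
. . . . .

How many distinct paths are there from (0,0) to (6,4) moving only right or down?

r\c   0   1   2   3   4
  0   1   1   1   1   1
  1   1   2   3   4   0
  2   0   2   0   4   4
  3   0   0   0   4   8
  4   0   0   0   0   8
  5   0   0   0   0   8
  6   0   0   0   0   8

8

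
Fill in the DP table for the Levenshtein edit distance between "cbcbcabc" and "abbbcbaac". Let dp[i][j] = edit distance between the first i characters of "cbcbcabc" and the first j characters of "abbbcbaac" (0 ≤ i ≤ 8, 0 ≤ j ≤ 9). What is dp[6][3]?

4

   ''  a  b  b  b  c  b  a  a  c
''  0  1  2  3  4  5  6  7  8  9
 c  1  1  2  3  4  4  5  6  7  8
 b  2  2  1  2  3  4  4  5  6  7
 c  3  3  2  2  3  3  4  5  6  6
 b  4  4  3  2  2  3  3  4  5  6
 c  5  5  4  3  3  2  3  4  5  5
 a  6  5  5  4  4  3  3  3  4  5
 b  7  6  5  5  4  4  3  4  4  5
 c  8  7  6  6  5  4  4  4  5  4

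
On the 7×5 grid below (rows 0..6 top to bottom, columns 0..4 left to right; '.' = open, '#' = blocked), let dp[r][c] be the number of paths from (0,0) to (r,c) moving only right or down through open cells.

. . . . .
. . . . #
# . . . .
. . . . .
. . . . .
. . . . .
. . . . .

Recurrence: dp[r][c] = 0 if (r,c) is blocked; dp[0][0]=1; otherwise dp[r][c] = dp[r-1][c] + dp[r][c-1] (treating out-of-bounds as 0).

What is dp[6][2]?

13

r\c   0   1   2   3   4
  0   1   1   1   1   1
  1   1   2   3   4   0
  2   0   2   5   9   9
  3   0   2   7  16  25
  4   0   2   9  25  50
  5   0   2  11  36  86
  6   0   2  13  49 135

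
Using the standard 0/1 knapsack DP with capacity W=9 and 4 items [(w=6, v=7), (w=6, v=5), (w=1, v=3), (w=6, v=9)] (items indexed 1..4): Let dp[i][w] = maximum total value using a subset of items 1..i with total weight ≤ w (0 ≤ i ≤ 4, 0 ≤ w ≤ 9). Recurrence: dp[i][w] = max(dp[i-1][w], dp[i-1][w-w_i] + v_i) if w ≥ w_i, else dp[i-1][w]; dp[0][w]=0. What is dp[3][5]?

i\w   0   1   2   3   4   5   6   7   8   9
  0   0   0   0   0   0   0   0   0   0   0
  1   0   0   0   0   0   0   7   7   7   7
  2   0   0   0   0   0   0   7   7   7   7
  3   0   3   3   3   3   3   7  10  10  10
  4   0   3   3   3   3   3   9  12  12  12

3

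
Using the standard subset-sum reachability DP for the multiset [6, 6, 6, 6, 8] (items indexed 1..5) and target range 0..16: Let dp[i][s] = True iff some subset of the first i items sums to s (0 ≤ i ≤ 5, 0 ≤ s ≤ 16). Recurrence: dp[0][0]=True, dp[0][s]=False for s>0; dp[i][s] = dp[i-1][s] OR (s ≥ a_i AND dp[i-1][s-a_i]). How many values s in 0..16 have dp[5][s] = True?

i\s   0   1   2   3   4   5   6   7   8   9  10  11  12  13  14  15  16
  0   T   F   F   F   F   F   F   F   F   F   F   F   F   F   F   F   F
  1   T   F   F   F   F   F   T   F   F   F   F   F   F   F   F   F   F
  2   T   F   F   F   F   F   T   F   F   F   F   F   T   F   F   F   F
  3   T   F   F   F   F   F   T   F   F   F   F   F   T   F   F   F   F
  4   T   F   F   F   F   F   T   F   F   F   F   F   T   F   F   F   F
  5   T   F   F   F   F   F   T   F   T   F   F   F   T   F   T   F   F

5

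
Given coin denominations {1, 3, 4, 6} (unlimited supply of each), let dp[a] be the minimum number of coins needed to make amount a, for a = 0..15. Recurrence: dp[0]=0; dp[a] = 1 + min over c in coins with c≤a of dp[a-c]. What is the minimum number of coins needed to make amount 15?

3

 a  0  1  2  3  4  5  6  7  8  9 10 11 12 13 14 15
dp  0  1  2  1  1  2  1  2  2  2  2  3  2  3  3  3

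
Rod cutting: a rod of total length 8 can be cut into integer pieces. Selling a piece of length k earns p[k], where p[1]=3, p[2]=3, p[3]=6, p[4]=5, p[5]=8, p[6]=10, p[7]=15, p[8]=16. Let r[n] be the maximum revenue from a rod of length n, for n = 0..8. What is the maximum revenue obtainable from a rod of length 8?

   n    0    1    2    3    4    5    6    7    8
r[n]    0    3    6    9   12   15   18   21   24

24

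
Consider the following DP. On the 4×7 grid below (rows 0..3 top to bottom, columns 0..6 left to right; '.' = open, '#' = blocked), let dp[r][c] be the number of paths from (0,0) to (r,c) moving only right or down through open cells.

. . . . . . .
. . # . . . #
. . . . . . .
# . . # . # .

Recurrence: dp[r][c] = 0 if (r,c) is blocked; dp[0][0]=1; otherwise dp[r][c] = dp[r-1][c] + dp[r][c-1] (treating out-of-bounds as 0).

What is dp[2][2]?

r\c   0   1   2   3   4   5   6
  0   1   1   1   1   1   1   1
  1   1   2   0   1   2   3   0
  2   1   3   3   4   6   9   9
  3   0   3   6   0   6   0   9

3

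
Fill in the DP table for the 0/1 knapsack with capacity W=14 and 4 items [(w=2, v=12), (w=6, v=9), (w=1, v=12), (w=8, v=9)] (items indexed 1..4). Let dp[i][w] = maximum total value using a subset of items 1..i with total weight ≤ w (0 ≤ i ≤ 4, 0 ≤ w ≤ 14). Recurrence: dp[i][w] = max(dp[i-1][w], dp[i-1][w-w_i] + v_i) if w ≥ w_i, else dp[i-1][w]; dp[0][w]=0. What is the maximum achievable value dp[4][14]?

33

i\w   0   1   2   3   4   5   6   7   8   9  10  11  12  13  14
  0   0   0   0   0   0   0   0   0   0   0   0   0   0   0   0
  1   0   0  12  12  12  12  12  12  12  12  12  12  12  12  12
  2   0   0  12  12  12  12  12  12  21  21  21  21  21  21  21
  3   0  12  12  24  24  24  24  24  24  33  33  33  33  33  33
  4   0  12  12  24  24  24  24  24  24  33  33  33  33  33  33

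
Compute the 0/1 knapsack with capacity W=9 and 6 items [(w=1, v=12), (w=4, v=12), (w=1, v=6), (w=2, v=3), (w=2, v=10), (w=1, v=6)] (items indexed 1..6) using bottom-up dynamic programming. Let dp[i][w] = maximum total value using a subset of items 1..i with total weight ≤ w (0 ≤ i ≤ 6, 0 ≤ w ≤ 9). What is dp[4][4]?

21

i\w   0   1   2   3   4   5   6   7   8   9
  0   0   0   0   0   0   0   0   0   0   0
  1   0  12  12  12  12  12  12  12  12  12
  2   0  12  12  12  12  24  24  24  24  24
  3   0  12  18  18  18  24  30  30  30  30
  4   0  12  18  18  21  24  30  30  33  33
  5   0  12  18  22  28  28  31  34  40  40
  6   0  12  18  24  28  34  34  37  40  46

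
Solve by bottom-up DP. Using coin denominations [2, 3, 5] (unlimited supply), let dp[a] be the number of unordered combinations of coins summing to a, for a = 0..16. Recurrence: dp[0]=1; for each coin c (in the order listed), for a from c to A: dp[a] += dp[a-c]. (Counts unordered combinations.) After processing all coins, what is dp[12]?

5

after  coin     0     1     2     3     4     5     6     7     8     9    10    11    12    13    14    15    16
          2     1     0     1     0     1     0     1     0     1     0     1     0     1     0     1     0     1
          3     1     0     1     1     1     1     2     1     2     2     2     2     3     2     3     3     3
          5     1     0     1     1     1     2     2     2     3     3     4     4     5     5     6     7     7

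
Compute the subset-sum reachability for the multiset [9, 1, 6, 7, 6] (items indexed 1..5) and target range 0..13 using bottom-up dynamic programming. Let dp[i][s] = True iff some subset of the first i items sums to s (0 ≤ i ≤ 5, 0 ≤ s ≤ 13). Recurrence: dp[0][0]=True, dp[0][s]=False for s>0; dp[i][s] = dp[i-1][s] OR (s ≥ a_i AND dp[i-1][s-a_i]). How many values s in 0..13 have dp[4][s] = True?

8

i\s   0   1   2   3   4   5   6   7   8   9  10  11  12  13
  0   T   F   F   F   F   F   F   F   F   F   F   F   F   F
  1   T   F   F   F   F   F   F   F   F   T   F   F   F   F
  2   T   T   F   F   F   F   F   F   F   T   T   F   F   F
  3   T   T   F   F   F   F   T   T   F   T   T   F   F   F
  4   T   T   F   F   F   F   T   T   T   T   T   F   F   T
  5   T   T   F   F   F   F   T   T   T   T   T   F   T   T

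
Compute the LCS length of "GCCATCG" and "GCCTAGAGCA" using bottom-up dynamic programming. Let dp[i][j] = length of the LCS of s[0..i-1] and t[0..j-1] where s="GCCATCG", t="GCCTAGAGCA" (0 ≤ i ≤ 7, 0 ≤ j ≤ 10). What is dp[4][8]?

   ''  G  C  C  T  A  G  A  G  C  A
''  0  0  0  0  0  0  0  0  0  0  0
 G  0  1  1  1  1  1  1  1  1  1  1
 C  0  1  2  2  2  2  2  2  2  2  2
 C  0  1  2  3  3  3  3  3  3  3  3
 A  0  1  2  3  3  4  4  4  4  4  4
 T  0  1  2  3  4  4  4  4  4  4  4
 C  0  1  2  3  4  4  4  4  4  5  5
 G  0  1  2  3  4  4  5  5  5  5  5

4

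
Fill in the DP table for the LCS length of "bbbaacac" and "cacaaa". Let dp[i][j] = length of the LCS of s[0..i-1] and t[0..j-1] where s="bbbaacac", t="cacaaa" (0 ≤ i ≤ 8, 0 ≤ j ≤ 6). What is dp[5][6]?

   ''  c  a  c  a  a  a
''  0  0  0  0  0  0  0
 b  0  0  0  0  0  0  0
 b  0  0  0  0  0  0  0
 b  0  0  0  0  0  0  0
 a  0  0  1  1  1  1  1
 a  0  0  1  1  2  2  2
 c  0  1  1  2  2  2  2
 a  0  1  2  2  3  3  3
 c  0  1  2  3  3  3  3

2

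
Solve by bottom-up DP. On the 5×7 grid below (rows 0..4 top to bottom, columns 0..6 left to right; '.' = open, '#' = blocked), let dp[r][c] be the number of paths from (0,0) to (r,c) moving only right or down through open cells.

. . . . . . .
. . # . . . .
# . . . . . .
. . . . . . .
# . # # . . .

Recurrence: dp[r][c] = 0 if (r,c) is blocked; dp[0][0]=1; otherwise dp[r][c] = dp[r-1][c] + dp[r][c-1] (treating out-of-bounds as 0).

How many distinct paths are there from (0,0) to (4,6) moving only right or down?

64

r\c   0   1   2   3   4   5   6
  0   1   1   1   1   1   1   1
  1   1   2   0   1   2   3   4
  2   0   2   2   3   5   8  12
  3   0   2   4   7  12  20  32
  4   0   2   0   0  12  32  64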